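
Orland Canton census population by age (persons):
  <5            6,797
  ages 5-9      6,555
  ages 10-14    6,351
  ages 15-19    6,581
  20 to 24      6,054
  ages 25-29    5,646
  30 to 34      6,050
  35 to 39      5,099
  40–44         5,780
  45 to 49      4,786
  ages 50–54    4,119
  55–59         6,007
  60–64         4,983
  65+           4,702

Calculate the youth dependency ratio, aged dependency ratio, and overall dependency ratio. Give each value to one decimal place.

Youth dependency ratio: 35.8
Old-age dependency ratio: 8.5
Total dependency ratio: 44.3

0–14: 6,797 + 6,555 + 6,351 = 19,703
15–64: 6,581 + 6,054 + 5,646 + 6,050 + 5,099 + 5,780 + 4,786 + 4,119 + 6,007 + 4,983 = 55,105
65+: 4,702
Youth dependency ratio = 19,703 / 55,105 × 100 = 35.8
Old-age dependency ratio = 4,702 / 55,105 × 100 = 8.5
Total dependency ratio = (19,703 + 4,702) / 55,105 × 100 = 24,405 / 55,105 × 100 = 44.3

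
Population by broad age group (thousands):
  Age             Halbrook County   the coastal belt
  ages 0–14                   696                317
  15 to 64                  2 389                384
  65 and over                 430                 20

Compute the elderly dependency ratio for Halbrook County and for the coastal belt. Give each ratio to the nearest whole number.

Halbrook County: 18
the coastal belt: 5

Halbrook County: 430 / 2 389 × 100 = 18
the coastal belt: 20 / 384 × 100 = 5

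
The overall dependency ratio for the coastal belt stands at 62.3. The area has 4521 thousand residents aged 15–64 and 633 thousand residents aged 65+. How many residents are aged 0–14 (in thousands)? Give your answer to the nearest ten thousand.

Total dependency ratio = (youth + elderly) / working-age × 100
62.3 = (Y + 633) / 4521 × 100
⇒ 2180

Aged 0–14: 2180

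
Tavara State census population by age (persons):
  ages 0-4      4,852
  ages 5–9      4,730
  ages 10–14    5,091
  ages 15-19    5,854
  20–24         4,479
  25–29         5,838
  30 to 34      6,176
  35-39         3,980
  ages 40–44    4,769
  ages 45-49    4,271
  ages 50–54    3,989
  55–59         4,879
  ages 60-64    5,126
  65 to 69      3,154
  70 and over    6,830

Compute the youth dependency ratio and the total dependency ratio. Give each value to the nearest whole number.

Youth dependency ratio: 30
Total dependency ratio: 50

0–14: 4,852 + 4,730 + 5,091 = 14,673
15–64: 5,854 + 4,479 + 5,838 + 6,176 + 3,980 + 4,769 + 4,271 + 3,989 + 4,879 + 5,126 = 49,361
65+: 3,154 + 6,830 = 9,984
Youth dependency ratio = 14,673 / 49,361 × 100 = 30
Total dependency ratio = (14,673 + 9,984) / 49,361 × 100 = 24,657 / 49,361 × 100 = 50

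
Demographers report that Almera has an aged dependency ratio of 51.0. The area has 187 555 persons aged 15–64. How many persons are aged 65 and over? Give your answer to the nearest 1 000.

Aged 65 and over: 96 000

Old-age dependency ratio = elderly / working-age × 100
51.0 = E / 187 555 × 100
⇒ 96 000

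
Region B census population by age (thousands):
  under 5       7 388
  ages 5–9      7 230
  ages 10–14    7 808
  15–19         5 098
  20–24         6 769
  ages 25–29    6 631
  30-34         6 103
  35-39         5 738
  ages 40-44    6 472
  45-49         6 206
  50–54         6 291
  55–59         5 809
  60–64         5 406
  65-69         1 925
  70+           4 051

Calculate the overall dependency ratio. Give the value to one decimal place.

0–14: 7 388 + 7 230 + 7 808 = 22 426
15–64: 5 098 + 6 769 + 6 631 + 6 103 + 5 738 + 6 472 + 6 206 + 6 291 + 5 809 + 5 406 = 60 523
65+: 1 925 + 4 051 = 5 976
Total dependency ratio = (22 426 + 5 976) / 60 523 × 100 = 28 402 / 60 523 × 100 = 46.9

Total dependency ratio: 46.9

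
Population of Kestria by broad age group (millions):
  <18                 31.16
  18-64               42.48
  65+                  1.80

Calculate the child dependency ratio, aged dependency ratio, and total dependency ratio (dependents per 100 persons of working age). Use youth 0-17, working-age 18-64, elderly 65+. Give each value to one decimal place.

Youth dependency ratio: 73.4
Old-age dependency ratio: 4.2
Total dependency ratio: 77.6

Youth dependency ratio = 31.16 / 42.48 × 100 = 73.4
Old-age dependency ratio = 1.80 / 42.48 × 100 = 4.2
Total dependency ratio = (31.16 + 1.80) / 42.48 × 100 = 32.96 / 42.48 × 100 = 77.6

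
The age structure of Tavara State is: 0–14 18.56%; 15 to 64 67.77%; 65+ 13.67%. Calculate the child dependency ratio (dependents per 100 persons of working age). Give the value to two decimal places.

Youth dependency ratio = 18.56 / 67.77 × 100 = 27.39

Youth dependency ratio: 27.39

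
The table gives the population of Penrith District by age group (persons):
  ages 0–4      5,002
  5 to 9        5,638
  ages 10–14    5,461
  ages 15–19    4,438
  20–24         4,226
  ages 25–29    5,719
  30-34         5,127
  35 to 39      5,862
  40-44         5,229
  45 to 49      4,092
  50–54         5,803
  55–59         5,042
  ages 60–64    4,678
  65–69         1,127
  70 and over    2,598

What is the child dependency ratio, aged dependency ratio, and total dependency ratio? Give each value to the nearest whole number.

Youth dependency ratio: 32
Old-age dependency ratio: 7
Total dependency ratio: 39

0–14: 5,002 + 5,638 + 5,461 = 16,101
15–64: 4,438 + 4,226 + 5,719 + 5,127 + 5,862 + 5,229 + 4,092 + 5,803 + 5,042 + 4,678 = 50,216
65+: 1,127 + 2,598 = 3,725
Youth dependency ratio = 16,101 / 50,216 × 100 = 32
Old-age dependency ratio = 3,725 / 50,216 × 100 = 7
Total dependency ratio = (16,101 + 3,725) / 50,216 × 100 = 19,826 / 50,216 × 100 = 39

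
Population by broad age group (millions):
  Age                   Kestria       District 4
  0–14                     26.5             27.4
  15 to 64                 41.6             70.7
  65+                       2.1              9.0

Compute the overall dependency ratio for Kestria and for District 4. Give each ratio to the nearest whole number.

Kestria: (26.5 + 2.1) / 41.6 × 100 = 28.6 / 41.6 × 100 = 69
District 4: (27.4 + 9.0) / 70.7 × 100 = 36.4 / 70.7 × 100 = 51

Kestria: 69
District 4: 51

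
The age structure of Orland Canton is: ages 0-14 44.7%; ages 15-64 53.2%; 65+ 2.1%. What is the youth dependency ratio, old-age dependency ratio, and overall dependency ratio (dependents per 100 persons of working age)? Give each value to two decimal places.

Youth dependency ratio: 84.02
Old-age dependency ratio: 3.95
Total dependency ratio: 87.97

Youth dependency ratio = 44.7 / 53.2 × 100 = 84.02
Old-age dependency ratio = 2.1 / 53.2 × 100 = 3.95
Total dependency ratio = (44.7 + 2.1) / 53.2 × 100 = 46.8 / 53.2 × 100 = 87.97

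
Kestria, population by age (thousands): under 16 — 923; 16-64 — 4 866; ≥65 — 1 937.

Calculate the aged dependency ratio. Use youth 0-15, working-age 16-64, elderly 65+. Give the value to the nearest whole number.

Old-age dependency ratio: 40

Old-age dependency ratio = 1 937 / 4 866 × 100 = 40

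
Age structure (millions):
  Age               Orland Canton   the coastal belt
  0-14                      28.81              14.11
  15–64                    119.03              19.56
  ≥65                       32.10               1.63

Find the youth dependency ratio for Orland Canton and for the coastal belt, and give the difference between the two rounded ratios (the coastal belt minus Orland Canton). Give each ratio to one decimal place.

Orland Canton: 28.81 / 119.03 × 100 = 24.2
the coastal belt: 14.11 / 19.56 × 100 = 72.1

Orland Canton: 24.2
the coastal belt: 72.1
Difference: +47.9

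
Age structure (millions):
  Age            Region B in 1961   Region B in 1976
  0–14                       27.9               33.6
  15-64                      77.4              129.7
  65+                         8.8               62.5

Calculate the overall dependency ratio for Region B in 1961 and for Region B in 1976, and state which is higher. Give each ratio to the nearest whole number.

Region B in 1961: 47
Region B in 1976: 74
Higher: Region B in 1976

Region B in 1961: (27.9 + 8.8) / 77.4 × 100 = 36.7 / 77.4 × 100 = 47
Region B in 1976: (33.6 + 62.5) / 129.7 × 100 = 96.1 / 129.7 × 100 = 74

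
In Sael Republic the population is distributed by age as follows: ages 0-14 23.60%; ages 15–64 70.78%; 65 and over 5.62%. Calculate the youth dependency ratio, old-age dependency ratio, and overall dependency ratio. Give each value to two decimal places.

Youth dependency ratio = 23.60 / 70.78 × 100 = 33.34
Old-age dependency ratio = 5.62 / 70.78 × 100 = 7.94
Total dependency ratio = (23.60 + 5.62) / 70.78 × 100 = 29.22 / 70.78 × 100 = 41.28

Youth dependency ratio: 33.34
Old-age dependency ratio: 7.94
Total dependency ratio: 41.28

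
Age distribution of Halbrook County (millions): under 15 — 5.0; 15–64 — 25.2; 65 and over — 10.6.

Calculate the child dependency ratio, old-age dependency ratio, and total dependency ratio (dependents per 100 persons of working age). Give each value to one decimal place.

Youth dependency ratio = 5.0 / 25.2 × 100 = 19.8
Old-age dependency ratio = 10.6 / 25.2 × 100 = 42.1
Total dependency ratio = (5.0 + 10.6) / 25.2 × 100 = 15.6 / 25.2 × 100 = 61.9

Youth dependency ratio: 19.8
Old-age dependency ratio: 42.1
Total dependency ratio: 61.9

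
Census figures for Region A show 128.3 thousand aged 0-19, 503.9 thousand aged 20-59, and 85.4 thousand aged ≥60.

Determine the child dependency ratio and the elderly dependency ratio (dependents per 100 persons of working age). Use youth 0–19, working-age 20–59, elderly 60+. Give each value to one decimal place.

Youth dependency ratio = 128.3 / 503.9 × 100 = 25.5
Old-age dependency ratio = 85.4 / 503.9 × 100 = 16.9

Youth dependency ratio: 25.5
Old-age dependency ratio: 16.9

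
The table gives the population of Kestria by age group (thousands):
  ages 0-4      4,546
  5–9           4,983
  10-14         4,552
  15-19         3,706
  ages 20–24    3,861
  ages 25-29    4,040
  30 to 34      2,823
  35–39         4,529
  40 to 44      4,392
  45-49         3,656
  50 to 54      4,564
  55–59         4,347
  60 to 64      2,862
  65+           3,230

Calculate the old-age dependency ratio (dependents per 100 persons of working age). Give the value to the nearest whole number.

Old-age dependency ratio: 8

0–14: 4,546 + 4,983 + 4,552 = 14,081
15–64: 3,706 + 3,861 + 4,040 + 2,823 + 4,529 + 4,392 + 3,656 + 4,564 + 4,347 + 2,862 = 38,780
65+: 3,230
Old-age dependency ratio = 3,230 / 38,780 × 100 = 8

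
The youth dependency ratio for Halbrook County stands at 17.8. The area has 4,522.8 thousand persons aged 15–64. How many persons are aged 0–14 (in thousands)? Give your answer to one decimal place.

Youth dependency ratio = youth / working-age × 100
17.8 = Y / 4,522.8 × 100
⇒ 805.1

Aged 0–14: 805.1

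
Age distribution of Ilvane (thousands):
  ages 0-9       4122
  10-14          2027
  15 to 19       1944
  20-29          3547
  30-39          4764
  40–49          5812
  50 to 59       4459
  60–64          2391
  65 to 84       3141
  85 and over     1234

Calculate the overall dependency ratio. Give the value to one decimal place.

Total dependency ratio: 45.9

0–14: 4122 + 2027 = 6149
15–64: 1944 + 3547 + 4764 + 5812 + 4459 + 2391 = 22917
65+: 3141 + 1234 = 4375
Total dependency ratio = (6149 + 4375) / 22917 × 100 = 10524 / 22917 × 100 = 45.9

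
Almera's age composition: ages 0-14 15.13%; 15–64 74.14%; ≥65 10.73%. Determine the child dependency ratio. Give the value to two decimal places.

Youth dependency ratio: 20.41

Youth dependency ratio = 15.13 / 74.14 × 100 = 20.41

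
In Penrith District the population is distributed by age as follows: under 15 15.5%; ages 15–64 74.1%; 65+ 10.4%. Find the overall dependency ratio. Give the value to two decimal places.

Total dependency ratio = (15.5 + 10.4) / 74.1 × 100 = 25.9 / 74.1 × 100 = 34.95

Total dependency ratio: 34.95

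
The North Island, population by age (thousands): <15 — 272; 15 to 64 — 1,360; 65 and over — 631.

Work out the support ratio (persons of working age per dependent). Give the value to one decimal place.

Support ratio: 1.5

Support ratio = 1,360 / (272 + 631) = 1,360 / 903 = 1.5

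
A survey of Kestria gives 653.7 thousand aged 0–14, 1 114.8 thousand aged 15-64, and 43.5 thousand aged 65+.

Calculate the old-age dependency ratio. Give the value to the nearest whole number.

Old-age dependency ratio: 4

Old-age dependency ratio = 43.5 / 1 114.8 × 100 = 4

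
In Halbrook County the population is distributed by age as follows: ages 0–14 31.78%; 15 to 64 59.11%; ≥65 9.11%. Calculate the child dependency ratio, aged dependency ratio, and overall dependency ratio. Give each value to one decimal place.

Youth dependency ratio = 31.78 / 59.11 × 100 = 53.8
Old-age dependency ratio = 9.11 / 59.11 × 100 = 15.4
Total dependency ratio = (31.78 + 9.11) / 59.11 × 100 = 40.89 / 59.11 × 100 = 69.2

Youth dependency ratio: 53.8
Old-age dependency ratio: 15.4
Total dependency ratio: 69.2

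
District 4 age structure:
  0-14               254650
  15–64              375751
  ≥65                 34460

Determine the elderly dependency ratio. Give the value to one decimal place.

Old-age dependency ratio: 9.2

Old-age dependency ratio = 34460 / 375751 × 100 = 9.2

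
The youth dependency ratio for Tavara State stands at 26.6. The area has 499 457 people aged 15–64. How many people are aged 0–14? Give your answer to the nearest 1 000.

Aged 0–14: 133 000

Youth dependency ratio = youth / working-age × 100
26.6 = Y / 499 457 × 100
⇒ 133 000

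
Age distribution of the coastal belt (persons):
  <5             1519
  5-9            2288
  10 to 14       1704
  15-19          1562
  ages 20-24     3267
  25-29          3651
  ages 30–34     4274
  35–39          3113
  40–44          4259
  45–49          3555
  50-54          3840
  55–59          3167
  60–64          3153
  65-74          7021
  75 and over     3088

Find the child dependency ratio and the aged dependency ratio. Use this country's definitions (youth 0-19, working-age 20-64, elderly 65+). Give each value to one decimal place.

0–19: 1519 + 2288 + 1704 + 1562 = 7073
20–64: 3267 + 3651 + 4274 + 3113 + 4259 + 3555 + 3840 + 3167 + 3153 = 32279
65+: 7021 + 3088 = 10109
Youth dependency ratio = 7073 / 32279 × 100 = 21.9
Old-age dependency ratio = 10109 / 32279 × 100 = 31.3

Youth dependency ratio: 21.9
Old-age dependency ratio: 31.3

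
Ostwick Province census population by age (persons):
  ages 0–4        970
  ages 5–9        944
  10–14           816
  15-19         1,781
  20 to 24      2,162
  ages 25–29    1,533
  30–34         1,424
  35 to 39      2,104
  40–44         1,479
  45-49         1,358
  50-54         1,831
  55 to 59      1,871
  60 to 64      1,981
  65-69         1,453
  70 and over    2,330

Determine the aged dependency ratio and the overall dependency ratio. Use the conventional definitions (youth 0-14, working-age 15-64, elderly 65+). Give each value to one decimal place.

Old-age dependency ratio: 21.6
Total dependency ratio: 37.2

0–14: 970 + 944 + 816 = 2,730
15–64: 1,781 + 2,162 + 1,533 + 1,424 + 2,104 + 1,479 + 1,358 + 1,831 + 1,871 + 1,981 = 17,524
65+: 1,453 + 2,330 = 3,783
Old-age dependency ratio = 3,783 / 17,524 × 100 = 21.6
Total dependency ratio = (2,730 + 3,783) / 17,524 × 100 = 6,513 / 17,524 × 100 = 37.2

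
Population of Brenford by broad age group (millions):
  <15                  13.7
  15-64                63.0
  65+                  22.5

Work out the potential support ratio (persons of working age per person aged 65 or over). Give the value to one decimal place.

Potential support ratio: 2.8

Potential support ratio = 63.0 / 22.5 = 2.8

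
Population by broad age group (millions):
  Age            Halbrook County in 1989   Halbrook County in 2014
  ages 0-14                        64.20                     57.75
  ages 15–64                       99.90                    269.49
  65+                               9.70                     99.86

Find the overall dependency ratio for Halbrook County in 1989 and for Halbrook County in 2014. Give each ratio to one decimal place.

Halbrook County in 1989: (64.20 + 9.70) / 99.90 × 100 = 73.90 / 99.90 × 100 = 74.0
Halbrook County in 2014: (57.75 + 99.86) / 269.49 × 100 = 157.61 / 269.49 × 100 = 58.5

Halbrook County in 1989: 74.0
Halbrook County in 2014: 58.5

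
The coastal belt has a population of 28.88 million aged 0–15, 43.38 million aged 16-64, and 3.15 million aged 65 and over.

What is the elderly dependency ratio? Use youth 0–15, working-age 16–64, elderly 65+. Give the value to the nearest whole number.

Old-age dependency ratio = 3.15 / 43.38 × 100 = 7

Old-age dependency ratio: 7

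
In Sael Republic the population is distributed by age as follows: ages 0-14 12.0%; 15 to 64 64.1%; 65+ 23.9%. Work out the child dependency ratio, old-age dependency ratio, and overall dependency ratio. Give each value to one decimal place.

Youth dependency ratio: 18.7
Old-age dependency ratio: 37.3
Total dependency ratio: 56.0

Youth dependency ratio = 12.0 / 64.1 × 100 = 18.7
Old-age dependency ratio = 23.9 / 64.1 × 100 = 37.3
Total dependency ratio = (12.0 + 23.9) / 64.1 × 100 = 35.9 / 64.1 × 100 = 56.0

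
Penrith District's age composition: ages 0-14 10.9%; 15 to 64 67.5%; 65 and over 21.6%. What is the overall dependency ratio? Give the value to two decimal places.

Total dependency ratio = (10.9 + 21.6) / 67.5 × 100 = 32.5 / 67.5 × 100 = 48.15

Total dependency ratio: 48.15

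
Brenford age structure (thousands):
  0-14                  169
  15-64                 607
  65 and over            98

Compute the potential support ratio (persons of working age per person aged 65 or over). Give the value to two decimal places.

Potential support ratio: 6.19

Potential support ratio = 607 / 98 = 6.19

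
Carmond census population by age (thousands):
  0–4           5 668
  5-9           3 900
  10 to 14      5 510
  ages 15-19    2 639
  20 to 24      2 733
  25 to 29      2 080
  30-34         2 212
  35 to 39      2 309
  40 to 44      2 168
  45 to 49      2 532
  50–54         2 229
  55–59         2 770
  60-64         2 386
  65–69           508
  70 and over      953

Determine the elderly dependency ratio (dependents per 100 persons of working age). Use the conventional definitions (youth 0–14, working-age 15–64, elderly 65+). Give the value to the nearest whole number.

Old-age dependency ratio: 6

0–14: 5 668 + 3 900 + 5 510 = 15 078
15–64: 2 639 + 2 733 + 2 080 + 2 212 + 2 309 + 2 168 + 2 532 + 2 229 + 2 770 + 2 386 = 24 058
65+: 508 + 953 = 1 461
Old-age dependency ratio = 1 461 / 24 058 × 100 = 6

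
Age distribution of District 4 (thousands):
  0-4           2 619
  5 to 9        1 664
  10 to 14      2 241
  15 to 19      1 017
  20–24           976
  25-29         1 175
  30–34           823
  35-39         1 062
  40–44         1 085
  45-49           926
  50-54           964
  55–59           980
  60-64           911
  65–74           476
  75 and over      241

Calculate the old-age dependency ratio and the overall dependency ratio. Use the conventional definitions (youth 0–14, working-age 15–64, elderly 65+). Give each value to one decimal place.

Old-age dependency ratio: 7.2
Total dependency ratio: 73.0

0–14: 2 619 + 1 664 + 2 241 = 6 524
15–64: 1 017 + 976 + 1 175 + 823 + 1 062 + 1 085 + 926 + 964 + 980 + 911 = 9 919
65+: 476 + 241 = 717
Old-age dependency ratio = 717 / 9 919 × 100 = 7.2
Total dependency ratio = (6 524 + 717) / 9 919 × 100 = 7 241 / 9 919 × 100 = 73.0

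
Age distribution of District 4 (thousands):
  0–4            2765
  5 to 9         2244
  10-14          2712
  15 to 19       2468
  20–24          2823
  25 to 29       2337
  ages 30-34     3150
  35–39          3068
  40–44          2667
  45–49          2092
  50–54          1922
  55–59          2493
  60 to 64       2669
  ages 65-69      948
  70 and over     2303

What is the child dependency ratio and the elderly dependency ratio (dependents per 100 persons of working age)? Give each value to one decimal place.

Youth dependency ratio: 30.1
Old-age dependency ratio: 12.7

0–14: 2765 + 2244 + 2712 = 7721
15–64: 2468 + 2823 + 2337 + 3150 + 3068 + 2667 + 2092 + 1922 + 2493 + 2669 = 25689
65+: 948 + 2303 = 3251
Youth dependency ratio = 7721 / 25689 × 100 = 30.1
Old-age dependency ratio = 3251 / 25689 × 100 = 12.7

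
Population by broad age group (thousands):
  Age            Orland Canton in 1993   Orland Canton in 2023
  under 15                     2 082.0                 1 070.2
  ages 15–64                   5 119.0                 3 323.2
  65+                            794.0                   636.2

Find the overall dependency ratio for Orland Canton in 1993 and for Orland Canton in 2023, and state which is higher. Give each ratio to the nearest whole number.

Orland Canton in 1993: (2 082.0 + 794.0) / 5 119.0 × 100 = 2 876.0 / 5 119.0 × 100 = 56
Orland Canton in 2023: (1 070.2 + 636.2) / 3 323.2 × 100 = 1 706.4 / 3 323.2 × 100 = 51

Orland Canton in 1993: 56
Orland Canton in 2023: 51
Higher: Orland Canton in 1993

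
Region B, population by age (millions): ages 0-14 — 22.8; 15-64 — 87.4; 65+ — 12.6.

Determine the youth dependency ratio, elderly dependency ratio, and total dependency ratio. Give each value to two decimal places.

Youth dependency ratio: 26.09
Old-age dependency ratio: 14.42
Total dependency ratio: 40.50

Youth dependency ratio = 22.8 / 87.4 × 100 = 26.09
Old-age dependency ratio = 12.6 / 87.4 × 100 = 14.42
Total dependency ratio = (22.8 + 12.6) / 87.4 × 100 = 35.4 / 87.4 × 100 = 40.50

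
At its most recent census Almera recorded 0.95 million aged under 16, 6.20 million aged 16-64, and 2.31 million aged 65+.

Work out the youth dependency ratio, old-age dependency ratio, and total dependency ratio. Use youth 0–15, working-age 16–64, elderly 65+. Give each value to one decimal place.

Youth dependency ratio: 15.3
Old-age dependency ratio: 37.3
Total dependency ratio: 52.6

Youth dependency ratio = 0.95 / 6.20 × 100 = 15.3
Old-age dependency ratio = 2.31 / 6.20 × 100 = 37.3
Total dependency ratio = (0.95 + 2.31) / 6.20 × 100 = 3.26 / 6.20 × 100 = 52.6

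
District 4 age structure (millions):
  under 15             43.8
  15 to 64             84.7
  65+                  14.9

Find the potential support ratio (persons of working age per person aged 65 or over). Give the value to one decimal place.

Potential support ratio: 5.7

Potential support ratio = 84.7 / 14.9 = 5.7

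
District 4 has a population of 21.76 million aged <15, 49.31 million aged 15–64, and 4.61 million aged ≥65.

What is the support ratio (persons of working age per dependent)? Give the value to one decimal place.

Support ratio: 1.9

Support ratio = 49.31 / (21.76 + 4.61) = 49.31 / 26.37 = 1.9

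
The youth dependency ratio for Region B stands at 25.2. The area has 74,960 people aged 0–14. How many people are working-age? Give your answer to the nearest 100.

Working-age: 297,500

Youth dependency ratio = youth / working-age × 100
25.2 = 74,960 / W × 100
⇒ 297,500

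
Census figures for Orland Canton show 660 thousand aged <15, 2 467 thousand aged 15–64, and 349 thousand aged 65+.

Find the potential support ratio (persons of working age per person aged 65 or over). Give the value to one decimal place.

Potential support ratio = 2 467 / 349 = 7.1

Potential support ratio: 7.1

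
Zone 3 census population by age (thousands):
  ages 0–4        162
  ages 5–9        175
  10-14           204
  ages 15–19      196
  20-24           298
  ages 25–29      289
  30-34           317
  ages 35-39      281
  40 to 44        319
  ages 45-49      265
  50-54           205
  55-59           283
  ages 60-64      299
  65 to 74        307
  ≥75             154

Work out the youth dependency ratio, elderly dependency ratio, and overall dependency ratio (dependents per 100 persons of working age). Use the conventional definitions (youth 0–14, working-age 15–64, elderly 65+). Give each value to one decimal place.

Youth dependency ratio: 19.7
Old-age dependency ratio: 16.8
Total dependency ratio: 36.4

0–14: 162 + 175 + 204 = 541
15–64: 196 + 298 + 289 + 317 + 281 + 319 + 265 + 205 + 283 + 299 = 2,752
65+: 307 + 154 = 461
Youth dependency ratio = 541 / 2,752 × 100 = 19.7
Old-age dependency ratio = 461 / 2,752 × 100 = 16.8
Total dependency ratio = (541 + 461) / 2,752 × 100 = 1,002 / 2,752 × 100 = 36.4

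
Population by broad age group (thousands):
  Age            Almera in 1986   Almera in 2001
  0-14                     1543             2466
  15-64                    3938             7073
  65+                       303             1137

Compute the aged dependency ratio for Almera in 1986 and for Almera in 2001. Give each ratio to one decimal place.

Almera in 1986: 303 / 3938 × 100 = 7.7
Almera in 2001: 1137 / 7073 × 100 = 16.1

Almera in 1986: 7.7
Almera in 2001: 16.1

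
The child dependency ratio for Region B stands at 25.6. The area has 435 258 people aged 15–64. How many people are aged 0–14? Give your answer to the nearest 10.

Youth dependency ratio = youth / working-age × 100
25.6 = Y / 435 258 × 100
⇒ 111 430

Aged 0–14: 111 430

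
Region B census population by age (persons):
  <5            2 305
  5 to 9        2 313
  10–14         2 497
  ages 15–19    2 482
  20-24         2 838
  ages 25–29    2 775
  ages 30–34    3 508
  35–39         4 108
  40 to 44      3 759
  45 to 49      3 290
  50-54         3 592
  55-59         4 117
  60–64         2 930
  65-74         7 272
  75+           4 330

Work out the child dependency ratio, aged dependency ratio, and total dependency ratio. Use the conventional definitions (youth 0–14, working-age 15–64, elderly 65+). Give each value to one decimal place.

Youth dependency ratio: 21.3
Old-age dependency ratio: 34.7
Total dependency ratio: 56.0

0–14: 2 305 + 2 313 + 2 497 = 7 115
15–64: 2 482 + 2 838 + 2 775 + 3 508 + 4 108 + 3 759 + 3 290 + 3 592 + 4 117 + 2 930 = 33 399
65+: 7 272 + 4 330 = 11 602
Youth dependency ratio = 7 115 / 33 399 × 100 = 21.3
Old-age dependency ratio = 11 602 / 33 399 × 100 = 34.7
Total dependency ratio = (7 115 + 11 602) / 33 399 × 100 = 18 717 / 33 399 × 100 = 56.0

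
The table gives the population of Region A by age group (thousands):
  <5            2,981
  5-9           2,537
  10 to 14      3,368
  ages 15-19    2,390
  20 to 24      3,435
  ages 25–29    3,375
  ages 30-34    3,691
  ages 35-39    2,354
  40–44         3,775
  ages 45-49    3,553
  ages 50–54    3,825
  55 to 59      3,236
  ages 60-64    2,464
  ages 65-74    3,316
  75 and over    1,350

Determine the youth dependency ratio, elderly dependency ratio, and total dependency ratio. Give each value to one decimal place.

0–14: 2,981 + 2,537 + 3,368 = 8,886
15–64: 2,390 + 3,435 + 3,375 + 3,691 + 2,354 + 3,775 + 3,553 + 3,825 + 3,236 + 2,464 = 32,098
65+: 3,316 + 1,350 = 4,666
Youth dependency ratio = 8,886 / 32,098 × 100 = 27.7
Old-age dependency ratio = 4,666 / 32,098 × 100 = 14.5
Total dependency ratio = (8,886 + 4,666) / 32,098 × 100 = 13,552 / 32,098 × 100 = 42.2

Youth dependency ratio: 27.7
Old-age dependency ratio: 14.5
Total dependency ratio: 42.2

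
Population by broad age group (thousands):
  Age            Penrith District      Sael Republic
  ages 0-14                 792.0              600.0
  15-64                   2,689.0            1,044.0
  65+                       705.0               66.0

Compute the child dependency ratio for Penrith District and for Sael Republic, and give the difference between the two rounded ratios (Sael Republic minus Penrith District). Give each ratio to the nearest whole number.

Penrith District: 29
Sael Republic: 57
Difference: +28

Penrith District: 792.0 / 2,689.0 × 100 = 29
Sael Republic: 600.0 / 1,044.0 × 100 = 57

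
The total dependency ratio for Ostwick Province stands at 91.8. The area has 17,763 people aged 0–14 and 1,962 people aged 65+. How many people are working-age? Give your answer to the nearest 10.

Working-age: 21,490

Total dependency ratio = (youth + elderly) / working-age × 100
91.8 = (17,763 + 1,962) / W × 100
⇒ 21,490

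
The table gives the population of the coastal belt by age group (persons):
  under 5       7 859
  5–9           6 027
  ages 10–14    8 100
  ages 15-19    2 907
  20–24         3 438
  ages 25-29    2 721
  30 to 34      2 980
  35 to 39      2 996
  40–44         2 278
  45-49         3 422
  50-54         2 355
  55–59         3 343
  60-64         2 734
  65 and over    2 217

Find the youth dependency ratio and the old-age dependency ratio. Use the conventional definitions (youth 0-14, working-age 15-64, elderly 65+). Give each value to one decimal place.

Youth dependency ratio: 75.4
Old-age dependency ratio: 7.6

0–14: 7 859 + 6 027 + 8 100 = 21 986
15–64: 2 907 + 3 438 + 2 721 + 2 980 + 2 996 + 2 278 + 3 422 + 2 355 + 3 343 + 2 734 = 29 174
65+: 2 217
Youth dependency ratio = 21 986 / 29 174 × 100 = 75.4
Old-age dependency ratio = 2 217 / 29 174 × 100 = 7.6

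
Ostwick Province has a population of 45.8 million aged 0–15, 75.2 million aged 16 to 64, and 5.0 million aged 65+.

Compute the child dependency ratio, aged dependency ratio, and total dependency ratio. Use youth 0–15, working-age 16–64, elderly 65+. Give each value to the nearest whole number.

Youth dependency ratio = 45.8 / 75.2 × 100 = 61
Old-age dependency ratio = 5.0 / 75.2 × 100 = 7
Total dependency ratio = (45.8 + 5.0) / 75.2 × 100 = 50.8 / 75.2 × 100 = 68

Youth dependency ratio: 61
Old-age dependency ratio: 7
Total dependency ratio: 68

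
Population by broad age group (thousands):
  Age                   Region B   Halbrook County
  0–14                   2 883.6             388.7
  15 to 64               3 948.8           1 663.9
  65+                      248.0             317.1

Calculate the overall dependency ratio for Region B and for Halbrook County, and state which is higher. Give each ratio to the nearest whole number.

Region B: 79
Halbrook County: 42
Higher: Region B

Region B: (2 883.6 + 248.0) / 3 948.8 × 100 = 3 131.6 / 3 948.8 × 100 = 79
Halbrook County: (388.7 + 317.1) / 1 663.9 × 100 = 705.8 / 1 663.9 × 100 = 42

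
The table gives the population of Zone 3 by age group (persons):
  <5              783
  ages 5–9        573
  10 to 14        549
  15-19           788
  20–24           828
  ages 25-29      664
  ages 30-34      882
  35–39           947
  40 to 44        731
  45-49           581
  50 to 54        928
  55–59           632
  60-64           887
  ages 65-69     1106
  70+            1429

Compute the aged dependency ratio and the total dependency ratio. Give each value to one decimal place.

Old-age dependency ratio: 32.2
Total dependency ratio: 56.4

0–14: 783 + 573 + 549 = 1905
15–64: 788 + 828 + 664 + 882 + 947 + 731 + 581 + 928 + 632 + 887 = 7868
65+: 1106 + 1429 = 2535
Old-age dependency ratio = 2535 / 7868 × 100 = 32.2
Total dependency ratio = (1905 + 2535) / 7868 × 100 = 4440 / 7868 × 100 = 56.4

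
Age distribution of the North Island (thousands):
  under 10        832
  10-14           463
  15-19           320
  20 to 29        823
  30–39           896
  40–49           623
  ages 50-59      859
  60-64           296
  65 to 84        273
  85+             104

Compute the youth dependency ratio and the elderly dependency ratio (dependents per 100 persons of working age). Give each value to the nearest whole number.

Youth dependency ratio: 34
Old-age dependency ratio: 10

0–14: 832 + 463 = 1295
15–64: 320 + 823 + 896 + 623 + 859 + 296 = 3817
65+: 273 + 104 = 377
Youth dependency ratio = 1295 / 3817 × 100 = 34
Old-age dependency ratio = 377 / 3817 × 100 = 10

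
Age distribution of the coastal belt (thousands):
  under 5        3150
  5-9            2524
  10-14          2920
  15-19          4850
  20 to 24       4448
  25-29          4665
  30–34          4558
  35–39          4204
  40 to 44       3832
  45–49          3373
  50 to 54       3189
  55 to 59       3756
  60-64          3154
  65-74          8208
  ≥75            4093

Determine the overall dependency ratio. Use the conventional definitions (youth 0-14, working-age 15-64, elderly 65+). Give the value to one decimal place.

0–14: 3150 + 2524 + 2920 = 8594
15–64: 4850 + 4448 + 4665 + 4558 + 4204 + 3832 + 3373 + 3189 + 3756 + 3154 = 40029
65+: 8208 + 4093 = 12301
Total dependency ratio = (8594 + 12301) / 40029 × 100 = 20895 / 40029 × 100 = 52.2

Total dependency ratio: 52.2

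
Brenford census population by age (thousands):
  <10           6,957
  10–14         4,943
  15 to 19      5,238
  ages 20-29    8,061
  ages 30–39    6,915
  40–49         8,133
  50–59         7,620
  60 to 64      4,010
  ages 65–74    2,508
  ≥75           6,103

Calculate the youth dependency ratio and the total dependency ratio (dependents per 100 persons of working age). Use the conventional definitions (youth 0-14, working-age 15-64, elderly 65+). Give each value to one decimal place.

Youth dependency ratio: 29.8
Total dependency ratio: 51.3

0–14: 6,957 + 4,943 = 11,900
15–64: 5,238 + 8,061 + 6,915 + 8,133 + 7,620 + 4,010 = 39,977
65+: 2,508 + 6,103 = 8,611
Youth dependency ratio = 11,900 / 39,977 × 100 = 29.8
Total dependency ratio = (11,900 + 8,611) / 39,977 × 100 = 20,511 / 39,977 × 100 = 51.3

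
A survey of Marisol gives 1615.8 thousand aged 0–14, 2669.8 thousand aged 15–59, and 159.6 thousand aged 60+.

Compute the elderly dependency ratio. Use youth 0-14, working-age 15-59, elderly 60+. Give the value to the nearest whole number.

Old-age dependency ratio: 6

Old-age dependency ratio = 159.6 / 2669.8 × 100 = 6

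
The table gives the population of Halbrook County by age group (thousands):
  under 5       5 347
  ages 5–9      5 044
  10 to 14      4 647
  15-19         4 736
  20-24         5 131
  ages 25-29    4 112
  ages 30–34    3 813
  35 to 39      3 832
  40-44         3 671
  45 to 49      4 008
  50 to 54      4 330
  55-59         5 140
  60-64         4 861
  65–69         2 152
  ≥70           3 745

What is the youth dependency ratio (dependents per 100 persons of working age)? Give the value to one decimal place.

0–14: 5 347 + 5 044 + 4 647 = 15 038
15–64: 4 736 + 5 131 + 4 112 + 3 813 + 3 832 + 3 671 + 4 008 + 4 330 + 5 140 + 4 861 = 43 634
65+: 2 152 + 3 745 = 5 897
Youth dependency ratio = 15 038 / 43 634 × 100 = 34.5

Youth dependency ratio: 34.5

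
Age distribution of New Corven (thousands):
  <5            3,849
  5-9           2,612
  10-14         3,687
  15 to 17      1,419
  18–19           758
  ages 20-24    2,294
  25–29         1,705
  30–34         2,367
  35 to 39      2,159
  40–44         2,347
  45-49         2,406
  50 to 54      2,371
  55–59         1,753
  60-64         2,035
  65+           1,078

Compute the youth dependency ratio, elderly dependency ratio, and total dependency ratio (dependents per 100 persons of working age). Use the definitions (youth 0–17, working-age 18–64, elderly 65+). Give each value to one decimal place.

0–17: 3,849 + 2,612 + 3,687 + 1,419 = 11,567
18–64: 758 + 2,294 + 1,705 + 2,367 + 2,159 + 2,347 + 2,406 + 2,371 + 1,753 + 2,035 = 20,195
65+: 1,078
Youth dependency ratio = 11,567 / 20,195 × 100 = 57.3
Old-age dependency ratio = 1,078 / 20,195 × 100 = 5.3
Total dependency ratio = (11,567 + 1,078) / 20,195 × 100 = 12,645 / 20,195 × 100 = 62.6

Youth dependency ratio: 57.3
Old-age dependency ratio: 5.3
Total dependency ratio: 62.6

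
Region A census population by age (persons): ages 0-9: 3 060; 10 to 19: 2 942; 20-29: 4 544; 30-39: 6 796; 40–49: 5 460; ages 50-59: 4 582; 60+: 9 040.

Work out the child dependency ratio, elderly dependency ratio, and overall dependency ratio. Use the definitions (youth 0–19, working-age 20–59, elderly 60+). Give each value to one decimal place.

Youth dependency ratio: 28.1
Old-age dependency ratio: 42.3
Total dependency ratio: 70.3

0–19: 3 060 + 2 942 = 6 002
20–59: 4 544 + 6 796 + 5 460 + 4 582 = 21 382
60+: 9 040
Youth dependency ratio = 6 002 / 21 382 × 100 = 28.1
Old-age dependency ratio = 9 040 / 21 382 × 100 = 42.3
Total dependency ratio = (6 002 + 9 040) / 21 382 × 100 = 15 042 / 21 382 × 100 = 70.3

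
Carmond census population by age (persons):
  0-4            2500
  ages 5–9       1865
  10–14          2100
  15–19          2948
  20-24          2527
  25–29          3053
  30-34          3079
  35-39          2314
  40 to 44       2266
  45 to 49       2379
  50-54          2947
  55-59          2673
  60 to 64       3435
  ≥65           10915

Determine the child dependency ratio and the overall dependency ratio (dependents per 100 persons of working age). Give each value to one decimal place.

0–14: 2500 + 1865 + 2100 = 6465
15–64: 2948 + 2527 + 3053 + 3079 + 2314 + 2266 + 2379 + 2947 + 2673 + 3435 = 27621
65+: 10915
Youth dependency ratio = 6465 / 27621 × 100 = 23.4
Total dependency ratio = (6465 + 10915) / 27621 × 100 = 17380 / 27621 × 100 = 62.9

Youth dependency ratio: 23.4
Total dependency ratio: 62.9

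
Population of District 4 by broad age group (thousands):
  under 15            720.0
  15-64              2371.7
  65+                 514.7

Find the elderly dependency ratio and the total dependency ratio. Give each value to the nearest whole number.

Old-age dependency ratio: 22
Total dependency ratio: 52

Old-age dependency ratio = 514.7 / 2371.7 × 100 = 22
Total dependency ratio = (720.0 + 514.7) / 2371.7 × 100 = 1234.7 / 2371.7 × 100 = 52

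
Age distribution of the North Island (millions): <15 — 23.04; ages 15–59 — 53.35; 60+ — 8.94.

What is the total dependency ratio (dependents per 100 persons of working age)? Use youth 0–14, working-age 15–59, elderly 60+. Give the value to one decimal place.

Total dependency ratio = (23.04 + 8.94) / 53.35 × 100 = 31.98 / 53.35 × 100 = 59.9

Total dependency ratio: 59.9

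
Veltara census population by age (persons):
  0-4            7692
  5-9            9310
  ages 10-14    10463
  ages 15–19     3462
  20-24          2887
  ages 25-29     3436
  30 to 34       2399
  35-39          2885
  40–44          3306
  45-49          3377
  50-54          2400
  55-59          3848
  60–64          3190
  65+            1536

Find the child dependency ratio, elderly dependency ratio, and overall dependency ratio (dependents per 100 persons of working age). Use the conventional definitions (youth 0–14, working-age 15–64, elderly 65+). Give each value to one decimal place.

Youth dependency ratio: 88.1
Old-age dependency ratio: 4.9
Total dependency ratio: 93.0

0–14: 7692 + 9310 + 10463 = 27465
15–64: 3462 + 2887 + 3436 + 2399 + 2885 + 3306 + 3377 + 2400 + 3848 + 3190 = 31190
65+: 1536
Youth dependency ratio = 27465 / 31190 × 100 = 88.1
Old-age dependency ratio = 1536 / 31190 × 100 = 4.9
Total dependency ratio = (27465 + 1536) / 31190 × 100 = 29001 / 31190 × 100 = 93.0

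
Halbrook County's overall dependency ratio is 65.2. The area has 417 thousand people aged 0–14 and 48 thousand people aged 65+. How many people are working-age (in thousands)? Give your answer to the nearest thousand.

Working-age: 713

Total dependency ratio = (youth + elderly) / working-age × 100
65.2 = (417 + 48) / W × 100
⇒ 713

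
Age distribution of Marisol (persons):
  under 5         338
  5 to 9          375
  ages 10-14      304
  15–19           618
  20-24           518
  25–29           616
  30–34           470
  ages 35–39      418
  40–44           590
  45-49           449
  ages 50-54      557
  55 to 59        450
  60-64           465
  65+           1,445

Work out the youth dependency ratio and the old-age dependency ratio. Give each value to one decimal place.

0–14: 338 + 375 + 304 = 1,017
15–64: 618 + 518 + 616 + 470 + 418 + 590 + 449 + 557 + 450 + 465 = 5,151
65+: 1,445
Youth dependency ratio = 1,017 / 5,151 × 100 = 19.7
Old-age dependency ratio = 1,445 / 5,151 × 100 = 28.1

Youth dependency ratio: 19.7
Old-age dependency ratio: 28.1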